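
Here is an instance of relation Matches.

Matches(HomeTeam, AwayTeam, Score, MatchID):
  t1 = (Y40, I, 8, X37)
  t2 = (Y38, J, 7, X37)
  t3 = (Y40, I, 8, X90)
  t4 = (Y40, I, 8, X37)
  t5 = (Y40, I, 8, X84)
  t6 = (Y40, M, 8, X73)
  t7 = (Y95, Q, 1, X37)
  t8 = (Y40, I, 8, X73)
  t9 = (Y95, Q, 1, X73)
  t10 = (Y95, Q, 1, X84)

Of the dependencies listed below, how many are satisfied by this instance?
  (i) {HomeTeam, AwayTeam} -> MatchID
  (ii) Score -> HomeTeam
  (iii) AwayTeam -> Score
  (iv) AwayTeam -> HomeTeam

3

(i) {HomeTeam, AwayTeam} -> MatchID: (HomeTeam=Y40, AwayTeam=I): rows 1, 3, 4, 5, 8 → MatchID takes values {X37, X90, X84, X73} — violation; (HomeTeam=Y95, AwayTeam=Q): rows 7, 9, 10 → MatchID takes values {X37, X73, X84} — violation — fails.
(ii) Score -> HomeTeam: every LHS value maps to a single RHS value — holds.
(iii) AwayTeam -> Score: every LHS value maps to a single RHS value — holds.
(iv) AwayTeam -> HomeTeam: every LHS value maps to a single RHS value — holds.
3 of the 4 dependencies hold.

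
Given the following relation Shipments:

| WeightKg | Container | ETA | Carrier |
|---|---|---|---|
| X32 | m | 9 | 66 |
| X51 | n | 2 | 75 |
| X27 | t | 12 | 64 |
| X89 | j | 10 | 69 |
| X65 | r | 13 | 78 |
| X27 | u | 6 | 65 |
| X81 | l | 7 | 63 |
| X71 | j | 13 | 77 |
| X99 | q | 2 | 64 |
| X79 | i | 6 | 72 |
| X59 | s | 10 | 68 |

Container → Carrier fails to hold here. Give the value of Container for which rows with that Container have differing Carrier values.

Container=m: 1 row → Carrier = 66 ✓
Container=n: 1 row → Carrier = 75 ✓
Container=t: 1 row → Carrier = 64 ✓
Container=j: 2 rows → Carrier takes values {69, 77} — violation
Container=r: 1 row → Carrier = 78 ✓
Container=u: 1 row → Carrier = 65 ✓
Container=l: 1 row → Carrier = 63 ✓
Container=q: 1 row → Carrier = 64 ✓
Container=i: 1 row → Carrier = 72 ✓
Container=s: 1 row → Carrier = 68 ✓
The only Container value with inconsistent Carrier is Container=j.

j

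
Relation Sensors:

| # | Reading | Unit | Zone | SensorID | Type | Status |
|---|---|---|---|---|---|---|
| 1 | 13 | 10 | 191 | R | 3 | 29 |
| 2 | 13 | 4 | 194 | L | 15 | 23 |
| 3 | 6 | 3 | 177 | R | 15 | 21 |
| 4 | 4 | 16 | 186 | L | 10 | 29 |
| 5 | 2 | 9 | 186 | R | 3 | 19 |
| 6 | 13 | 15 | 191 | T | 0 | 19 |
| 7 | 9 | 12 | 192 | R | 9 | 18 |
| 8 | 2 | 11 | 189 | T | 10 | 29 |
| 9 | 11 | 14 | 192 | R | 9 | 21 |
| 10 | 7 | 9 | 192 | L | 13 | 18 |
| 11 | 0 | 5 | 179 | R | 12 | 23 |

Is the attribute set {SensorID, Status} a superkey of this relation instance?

Rows 3 and 9 have the same {SensorID, Status} value (SensorID=R, Status=21) but are distinct tuples, so {SensorID, Status} does not determine every attribute — not a superkey.

No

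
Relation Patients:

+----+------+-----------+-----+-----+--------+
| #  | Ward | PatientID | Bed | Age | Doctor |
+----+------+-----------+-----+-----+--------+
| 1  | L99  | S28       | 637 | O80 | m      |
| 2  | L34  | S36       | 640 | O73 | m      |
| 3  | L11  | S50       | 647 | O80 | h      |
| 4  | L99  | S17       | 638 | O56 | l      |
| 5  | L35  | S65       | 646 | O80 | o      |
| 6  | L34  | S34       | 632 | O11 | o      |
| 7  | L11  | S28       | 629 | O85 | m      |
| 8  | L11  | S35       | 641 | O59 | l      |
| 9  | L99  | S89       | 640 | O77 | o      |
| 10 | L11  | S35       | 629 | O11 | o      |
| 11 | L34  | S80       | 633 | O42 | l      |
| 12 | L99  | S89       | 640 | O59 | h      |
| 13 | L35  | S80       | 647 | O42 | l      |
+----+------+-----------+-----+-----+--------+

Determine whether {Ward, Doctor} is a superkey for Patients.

Yes

All 13 rows have distinct {Ward, Doctor} values, so {Ward, Doctor} → (all attributes) holds and {Ward, Doctor} is a superkey.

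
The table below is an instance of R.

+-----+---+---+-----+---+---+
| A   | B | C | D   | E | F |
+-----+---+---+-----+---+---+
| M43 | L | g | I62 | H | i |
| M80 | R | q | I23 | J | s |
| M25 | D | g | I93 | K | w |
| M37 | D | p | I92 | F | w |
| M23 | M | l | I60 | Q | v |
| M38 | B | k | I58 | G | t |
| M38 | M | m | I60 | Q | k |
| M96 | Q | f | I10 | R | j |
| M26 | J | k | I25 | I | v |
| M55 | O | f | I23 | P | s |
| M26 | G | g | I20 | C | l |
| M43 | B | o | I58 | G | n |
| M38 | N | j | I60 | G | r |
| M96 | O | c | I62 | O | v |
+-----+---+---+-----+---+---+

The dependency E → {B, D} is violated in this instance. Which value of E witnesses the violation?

E=H: 1 row → {B,D} = (L, I62) ✓
E=J: 1 row → {B,D} = (R, I23) ✓
E=K: 1 row → {B,D} = (D, I93) ✓
E=F: 1 row → {B,D} = (D, I92) ✓
E=Q: 2 rows → {B,D} = (M, I60), (M, I60) ✓
E=G: 3 rows → {B,D} takes values {(B, I58), (N, I60)} — violation
E=R: 1 row → {B,D} = (Q, I10) ✓
E=I: 1 row → {B,D} = (J, I25) ✓
E=P: 1 row → {B,D} = (O, I23) ✓
E=C: 1 row → {B,D} = (G, I20) ✓
E=O: 1 row → {B,D} = (O, I62) ✓
The only E value with inconsistent RHS is E=G.

G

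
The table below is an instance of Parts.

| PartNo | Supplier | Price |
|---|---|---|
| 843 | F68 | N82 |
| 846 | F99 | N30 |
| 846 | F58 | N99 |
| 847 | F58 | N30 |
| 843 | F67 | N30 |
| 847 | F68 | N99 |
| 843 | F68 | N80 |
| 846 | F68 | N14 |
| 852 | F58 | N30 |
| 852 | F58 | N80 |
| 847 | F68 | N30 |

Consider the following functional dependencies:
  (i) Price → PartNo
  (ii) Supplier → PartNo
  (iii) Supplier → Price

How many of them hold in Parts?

(i) Price → PartNo: Price=N30: 5 rows → PartNo takes values {846, 847, 843, 852} — violation; Price=N99: 2 rows → PartNo takes values {846, 847} — violation; Price=N80: 2 rows → PartNo takes values {843, 852} — violation — fails.
(ii) Supplier → PartNo: Supplier=F68: 5 rows → PartNo takes values {843, 847, 846} — violation; Supplier=F58: 4 rows → PartNo takes values {846, 847, 852} — violation — fails.
(iii) Supplier → Price: Supplier=F68: 5 rows → Price takes values {N82, N99, N80, N14, N30} — violation; Supplier=F58: 4 rows → Price takes values {N99, N30, N80} — violation — fails.
None of the 3 dependencies hold.

0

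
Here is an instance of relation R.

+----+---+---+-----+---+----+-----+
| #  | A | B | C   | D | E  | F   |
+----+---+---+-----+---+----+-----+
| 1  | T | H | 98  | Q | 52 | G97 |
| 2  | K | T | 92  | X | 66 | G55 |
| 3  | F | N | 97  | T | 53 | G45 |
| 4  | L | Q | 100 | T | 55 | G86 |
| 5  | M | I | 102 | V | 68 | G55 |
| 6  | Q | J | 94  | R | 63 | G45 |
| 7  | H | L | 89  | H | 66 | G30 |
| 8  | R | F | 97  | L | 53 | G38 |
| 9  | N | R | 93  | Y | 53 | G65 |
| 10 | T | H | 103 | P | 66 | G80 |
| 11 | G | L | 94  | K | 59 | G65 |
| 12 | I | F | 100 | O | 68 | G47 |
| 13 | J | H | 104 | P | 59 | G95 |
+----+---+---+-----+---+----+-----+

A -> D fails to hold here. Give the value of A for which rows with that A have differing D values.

T

A=T: rows 1, 10 → D takes values {Q, P} — violation
A=K: row 2 → D = X ✓
A=F: row 3 → D = T ✓
A=L: row 4 → D = T ✓
A=M: row 5 → D = V ✓
A=Q: row 6 → D = R ✓
A=H: row 7 → D = H ✓
A=R: row 8 → D = L ✓
A=N: row 9 → D = Y ✓
A=G: row 11 → D = K ✓
A=I: row 12 → D = O ✓
A=J: row 13 → D = P ✓
The only A value with inconsistent D is A=T.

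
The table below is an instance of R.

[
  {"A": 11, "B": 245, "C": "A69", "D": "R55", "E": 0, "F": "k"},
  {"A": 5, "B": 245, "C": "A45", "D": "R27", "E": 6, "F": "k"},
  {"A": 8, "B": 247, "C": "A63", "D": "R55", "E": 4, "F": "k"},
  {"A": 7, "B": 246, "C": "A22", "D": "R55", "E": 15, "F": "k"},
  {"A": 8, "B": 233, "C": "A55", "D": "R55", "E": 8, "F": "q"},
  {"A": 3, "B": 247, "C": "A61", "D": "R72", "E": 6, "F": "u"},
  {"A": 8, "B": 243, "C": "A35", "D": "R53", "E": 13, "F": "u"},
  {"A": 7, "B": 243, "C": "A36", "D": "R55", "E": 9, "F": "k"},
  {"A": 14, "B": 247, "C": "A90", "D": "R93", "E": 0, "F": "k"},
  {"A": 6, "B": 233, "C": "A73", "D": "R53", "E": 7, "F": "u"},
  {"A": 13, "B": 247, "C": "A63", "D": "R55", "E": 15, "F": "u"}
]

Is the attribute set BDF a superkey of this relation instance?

All 11 rows have distinct BDF values, so BDF → (all attributes) holds and BDF is a superkey.

Yes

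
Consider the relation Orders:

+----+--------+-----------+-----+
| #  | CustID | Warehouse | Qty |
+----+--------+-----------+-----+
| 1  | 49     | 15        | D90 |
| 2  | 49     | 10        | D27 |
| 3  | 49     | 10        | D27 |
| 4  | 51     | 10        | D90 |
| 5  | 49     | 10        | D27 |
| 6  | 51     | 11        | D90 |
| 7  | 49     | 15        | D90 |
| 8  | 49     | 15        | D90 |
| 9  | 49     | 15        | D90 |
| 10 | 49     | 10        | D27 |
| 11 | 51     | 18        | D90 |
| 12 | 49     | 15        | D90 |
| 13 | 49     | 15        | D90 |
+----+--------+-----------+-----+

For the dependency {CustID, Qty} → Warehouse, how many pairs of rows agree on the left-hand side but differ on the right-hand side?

(CustID=49, Qty=D90): all 6 rows agree on Warehouse — 0 pairs.
(CustID=49, Qty=D27): all 4 rows agree on Warehouse — 0 pairs.
(CustID=51, Qty=D90): violating pairs (4,6), (4,11), (6,11) — 3 pairs.

3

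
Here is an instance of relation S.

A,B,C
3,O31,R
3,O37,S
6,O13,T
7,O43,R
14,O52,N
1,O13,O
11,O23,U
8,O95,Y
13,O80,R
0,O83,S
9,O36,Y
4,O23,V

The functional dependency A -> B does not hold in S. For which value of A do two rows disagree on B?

3

A=3: 2 rows → B takes values {O31, O37} — violation
A=6: 1 row → B = O13 ✓
A=7: 1 row → B = O43 ✓
A=14: 1 row → B = O52 ✓
A=1: 1 row → B = O13 ✓
A=11: 1 row → B = O23 ✓
A=8: 1 row → B = O95 ✓
A=13: 1 row → B = O80 ✓
A=0: 1 row → B = O83 ✓
A=9: 1 row → B = O36 ✓
A=4: 1 row → B = O23 ✓
The only A value with inconsistent B is A=3.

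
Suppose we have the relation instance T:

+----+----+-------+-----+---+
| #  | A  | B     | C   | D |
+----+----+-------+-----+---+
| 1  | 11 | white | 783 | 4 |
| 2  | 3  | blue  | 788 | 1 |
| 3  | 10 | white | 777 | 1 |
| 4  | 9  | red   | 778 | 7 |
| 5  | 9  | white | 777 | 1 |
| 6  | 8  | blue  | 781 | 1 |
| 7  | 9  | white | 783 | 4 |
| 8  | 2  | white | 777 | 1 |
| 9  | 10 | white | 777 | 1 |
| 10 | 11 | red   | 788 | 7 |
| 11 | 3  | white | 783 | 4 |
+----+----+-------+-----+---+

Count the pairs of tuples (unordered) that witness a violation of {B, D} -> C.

(B=white, D=4): all 3 rows agree on C — 0 pairs.
(B=blue, D=1): violating pairs (2,6) — 1 pair.
(B=white, D=1): all 4 rows agree on C — 0 pairs.
(B=red, D=7): violating pairs (4,10) — 1 pair.

2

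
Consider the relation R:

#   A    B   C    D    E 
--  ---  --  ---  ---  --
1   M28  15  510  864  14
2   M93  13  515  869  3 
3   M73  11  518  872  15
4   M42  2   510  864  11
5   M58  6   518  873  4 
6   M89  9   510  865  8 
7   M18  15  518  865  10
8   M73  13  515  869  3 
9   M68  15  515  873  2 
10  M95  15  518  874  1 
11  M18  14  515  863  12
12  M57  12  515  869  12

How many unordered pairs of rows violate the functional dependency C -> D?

C=510: violating pairs (1,6), (4,6) — 2 pairs.
C=515: violating pairs (2,9), (2,11), (8,9), (8,11), (9,11), (9,12), (11,12) — 7 pairs.
C=518: violating pairs (3,5), (3,7), (3,10), (5,7), (5,10), (7,10) — 6 pairs.

15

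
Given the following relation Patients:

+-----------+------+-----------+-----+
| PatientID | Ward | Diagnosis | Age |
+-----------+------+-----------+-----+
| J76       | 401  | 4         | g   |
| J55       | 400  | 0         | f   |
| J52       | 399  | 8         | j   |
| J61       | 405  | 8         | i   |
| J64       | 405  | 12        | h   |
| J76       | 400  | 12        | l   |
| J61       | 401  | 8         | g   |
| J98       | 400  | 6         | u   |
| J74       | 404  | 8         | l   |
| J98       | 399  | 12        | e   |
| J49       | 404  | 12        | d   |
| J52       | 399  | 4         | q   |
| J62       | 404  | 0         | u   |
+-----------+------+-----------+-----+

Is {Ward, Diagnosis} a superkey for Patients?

All 13 rows have distinct {Ward, Diagnosis} values, so {Ward, Diagnosis} → (all attributes) holds and {Ward, Diagnosis} is a superkey.

Yes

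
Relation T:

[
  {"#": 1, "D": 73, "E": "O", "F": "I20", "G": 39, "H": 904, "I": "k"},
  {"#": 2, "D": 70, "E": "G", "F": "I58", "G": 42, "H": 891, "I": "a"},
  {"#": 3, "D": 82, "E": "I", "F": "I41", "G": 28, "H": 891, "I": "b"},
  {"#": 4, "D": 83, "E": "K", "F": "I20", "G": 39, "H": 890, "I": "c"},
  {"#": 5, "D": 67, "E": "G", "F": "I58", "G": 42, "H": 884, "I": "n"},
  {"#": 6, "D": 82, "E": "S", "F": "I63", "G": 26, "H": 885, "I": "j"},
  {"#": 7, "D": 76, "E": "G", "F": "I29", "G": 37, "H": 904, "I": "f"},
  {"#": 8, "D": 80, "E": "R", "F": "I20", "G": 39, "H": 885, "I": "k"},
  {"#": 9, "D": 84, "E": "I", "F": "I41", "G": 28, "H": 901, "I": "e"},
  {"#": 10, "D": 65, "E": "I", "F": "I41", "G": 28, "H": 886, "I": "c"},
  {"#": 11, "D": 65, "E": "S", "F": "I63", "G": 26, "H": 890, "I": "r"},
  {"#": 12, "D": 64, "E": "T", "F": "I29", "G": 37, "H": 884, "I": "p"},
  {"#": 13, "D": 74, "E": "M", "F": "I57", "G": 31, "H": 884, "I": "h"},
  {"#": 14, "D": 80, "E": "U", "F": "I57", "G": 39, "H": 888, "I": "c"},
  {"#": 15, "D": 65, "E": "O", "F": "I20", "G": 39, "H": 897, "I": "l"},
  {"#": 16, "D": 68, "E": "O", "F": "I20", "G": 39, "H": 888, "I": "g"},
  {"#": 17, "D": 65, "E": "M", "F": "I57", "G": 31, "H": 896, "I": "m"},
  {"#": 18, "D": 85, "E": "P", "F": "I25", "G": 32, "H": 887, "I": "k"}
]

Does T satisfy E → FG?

No

E=O: rows 1, 15, 16 → {F,G} = (I20, 39), (I20, 39), (I20, 39) ✓
E=G: rows 2, 5, 7 → {F,G} takes values {(I58, 42), (I29, 37)} — violation
E=I: rows 3, 9, 10 → {F,G} = (I41, 28), (I41, 28), (I41, 28) ✓
E=K: row 4 → {F,G} = (I20, 39) ✓
E=S: rows 6, 11 → {F,G} = (I63, 26), (I63, 26) ✓
E=R: row 8 → {F,G} = (I20, 39) ✓
E=T: row 12 → {F,G} = (I29, 37) ✓
E=M: rows 13, 17 → {F,G} = (I57, 31), (I57, 31) ✓
E=U: row 14 → {F,G} = (I57, 39) ✓
E=P: row 18 → {F,G} = (I25, 32) ✓
Two rows agree on E but differ on FG, so E → FG does not hold.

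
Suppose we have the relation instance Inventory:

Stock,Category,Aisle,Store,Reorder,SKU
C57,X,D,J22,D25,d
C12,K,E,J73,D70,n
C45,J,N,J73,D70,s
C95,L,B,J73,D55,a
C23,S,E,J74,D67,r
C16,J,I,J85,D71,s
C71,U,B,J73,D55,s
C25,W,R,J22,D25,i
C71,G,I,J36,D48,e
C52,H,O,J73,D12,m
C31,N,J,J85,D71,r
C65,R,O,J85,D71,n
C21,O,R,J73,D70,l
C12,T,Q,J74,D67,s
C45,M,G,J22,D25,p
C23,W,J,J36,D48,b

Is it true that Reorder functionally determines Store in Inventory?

Reorder=D25: 3 rows → Store = J22, J22, J22 ✓
Reorder=D70: 3 rows → Store = J73, J73, J73 ✓
Reorder=D55: 2 rows → Store = J73, J73 ✓
Reorder=D67: 2 rows → Store = J74, J74 ✓
Reorder=D71: 3 rows → Store = J85, J85, J85 ✓
Reorder=D48: 2 rows → Store = J36, J36 ✓
Reorder=D12: 1 row → Store = J73 ✓
Every Reorder value is associated with a single Store value, so Reorder → Store holds.

Yes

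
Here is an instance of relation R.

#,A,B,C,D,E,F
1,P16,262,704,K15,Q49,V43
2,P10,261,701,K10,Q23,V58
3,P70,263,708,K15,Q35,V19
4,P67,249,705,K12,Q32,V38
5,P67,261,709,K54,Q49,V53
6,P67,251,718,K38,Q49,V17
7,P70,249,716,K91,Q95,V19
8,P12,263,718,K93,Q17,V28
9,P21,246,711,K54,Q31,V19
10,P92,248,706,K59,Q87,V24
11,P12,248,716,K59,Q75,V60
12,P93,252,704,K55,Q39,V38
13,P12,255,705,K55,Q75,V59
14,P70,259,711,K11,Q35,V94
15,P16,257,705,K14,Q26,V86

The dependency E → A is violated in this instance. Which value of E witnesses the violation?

E=Q49: rows 1, 5, 6 → A takes values {P16, P67} — violation
E=Q23: row 2 → A = P10 ✓
E=Q35: rows 3, 14 → A = P70, P70 ✓
E=Q32: row 4 → A = P67 ✓
E=Q95: row 7 → A = P70 ✓
E=Q17: row 8 → A = P12 ✓
E=Q31: row 9 → A = P21 ✓
E=Q87: row 10 → A = P92 ✓
E=Q75: rows 11, 13 → A = P12, P12 ✓
E=Q39: row 12 → A = P93 ✓
E=Q26: row 15 → A = P16 ✓
The only E value with inconsistent A is E=Q49.

Q49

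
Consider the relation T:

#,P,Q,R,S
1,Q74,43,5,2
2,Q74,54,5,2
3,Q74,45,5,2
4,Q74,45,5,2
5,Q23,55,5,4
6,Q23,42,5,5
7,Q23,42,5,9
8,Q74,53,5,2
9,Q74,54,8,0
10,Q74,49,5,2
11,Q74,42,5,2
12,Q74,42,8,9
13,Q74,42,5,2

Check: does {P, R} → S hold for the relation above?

No

(P=Q74, R=5): rows 1, 2, 3, 4, 8, 10, 11, 13 → S = 2, 2, 2, 2, 2, 2, 2, 2 ✓
(P=Q23, R=5): rows 5, 6, 7 → S takes values {4, 5, 9} — violation
(P=Q74, R=8): rows 9, 12 → S takes values {0, 9} — violation
Two rows agree on {P, R} but differ on S, so {P, R} → S does not hold.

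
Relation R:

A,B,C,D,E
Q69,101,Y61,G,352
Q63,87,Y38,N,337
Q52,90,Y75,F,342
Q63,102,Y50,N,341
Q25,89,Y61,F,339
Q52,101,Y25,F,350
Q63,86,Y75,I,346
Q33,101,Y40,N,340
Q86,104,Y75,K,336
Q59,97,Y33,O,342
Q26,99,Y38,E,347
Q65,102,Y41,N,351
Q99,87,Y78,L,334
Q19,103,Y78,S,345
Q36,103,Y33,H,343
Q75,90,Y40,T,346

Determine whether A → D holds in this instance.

A=Q69: 1 row → D = G ✓
A=Q63: 3 rows → D takes values {N, I} — violation
A=Q52: 2 rows → D = F, F ✓
A=Q25: 1 row → D = F ✓
A=Q33: 1 row → D = N ✓
A=Q86: 1 row → D = K ✓
A=Q59: 1 row → D = O ✓
A=Q26: 1 row → D = E ✓
A=Q65: 1 row → D = N ✓
A=Q99: 1 row → D = L ✓
A=Q19: 1 row → D = S ✓
A=Q36: 1 row → D = H ✓
A=Q75: 1 row → D = T ✓
Two rows agree on A but differ on D, so A → D does not hold.

No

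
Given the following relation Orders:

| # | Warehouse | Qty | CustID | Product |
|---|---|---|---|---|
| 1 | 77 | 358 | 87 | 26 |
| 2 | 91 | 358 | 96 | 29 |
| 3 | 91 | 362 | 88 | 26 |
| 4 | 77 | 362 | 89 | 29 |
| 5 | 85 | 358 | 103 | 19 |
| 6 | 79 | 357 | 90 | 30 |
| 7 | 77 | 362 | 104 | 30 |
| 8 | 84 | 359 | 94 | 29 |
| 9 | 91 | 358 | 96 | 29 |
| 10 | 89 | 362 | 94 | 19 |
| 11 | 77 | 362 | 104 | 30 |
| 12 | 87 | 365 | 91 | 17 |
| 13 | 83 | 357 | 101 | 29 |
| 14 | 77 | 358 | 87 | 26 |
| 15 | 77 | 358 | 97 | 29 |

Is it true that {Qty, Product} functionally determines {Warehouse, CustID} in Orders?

(Qty=358, Product=26): rows 1, 14 → {Warehouse,CustID} = (77, 87), (77, 87) ✓
(Qty=358, Product=29): rows 2, 9, 15 → {Warehouse,CustID} takes values {(91, 96), (77, 97)} — violation
(Qty=362, Product=26): row 3 → {Warehouse,CustID} = (91, 88) ✓
(Qty=362, Product=29): row 4 → {Warehouse,CustID} = (77, 89) ✓
(Qty=358, Product=19): row 5 → {Warehouse,CustID} = (85, 103) ✓
(Qty=357, Product=30): row 6 → {Warehouse,CustID} = (79, 90) ✓
(Qty=362, Product=30): rows 7, 11 → {Warehouse,CustID} = (77, 104), (77, 104) ✓
(Qty=359, Product=29): row 8 → {Warehouse,CustID} = (84, 94) ✓
(Qty=362, Product=19): row 10 → {Warehouse,CustID} = (89, 94) ✓
(Qty=365, Product=17): row 12 → {Warehouse,CustID} = (87, 91) ✓
(Qty=357, Product=29): row 13 → {Warehouse,CustID} = (83, 101) ✓
Two rows agree on {Qty, Product} but differ on {Warehouse, CustID}, so {Qty, Product} → {Warehouse, CustID} does not hold.

No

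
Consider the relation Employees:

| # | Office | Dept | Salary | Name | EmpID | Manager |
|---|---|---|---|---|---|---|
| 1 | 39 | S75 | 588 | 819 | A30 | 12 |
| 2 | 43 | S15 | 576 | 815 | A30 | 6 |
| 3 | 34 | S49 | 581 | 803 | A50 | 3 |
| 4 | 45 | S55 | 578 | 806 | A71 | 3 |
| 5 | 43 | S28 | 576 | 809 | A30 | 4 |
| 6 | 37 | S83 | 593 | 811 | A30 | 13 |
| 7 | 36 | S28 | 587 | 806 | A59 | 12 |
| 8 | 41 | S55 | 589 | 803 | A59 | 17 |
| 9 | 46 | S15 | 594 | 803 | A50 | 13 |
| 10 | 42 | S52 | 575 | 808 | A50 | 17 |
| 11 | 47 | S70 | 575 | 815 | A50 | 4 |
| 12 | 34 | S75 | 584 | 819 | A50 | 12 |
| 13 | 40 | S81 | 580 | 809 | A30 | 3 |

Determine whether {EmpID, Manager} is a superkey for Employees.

Yes

All 13 rows have distinct {EmpID, Manager} values, so {EmpID, Manager} → (all attributes) holds and {EmpID, Manager} is a superkey.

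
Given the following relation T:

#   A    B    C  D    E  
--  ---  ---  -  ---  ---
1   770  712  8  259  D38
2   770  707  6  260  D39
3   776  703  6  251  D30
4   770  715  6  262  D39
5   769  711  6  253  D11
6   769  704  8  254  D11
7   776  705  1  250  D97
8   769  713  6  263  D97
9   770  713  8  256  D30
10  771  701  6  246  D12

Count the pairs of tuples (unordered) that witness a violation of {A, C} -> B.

(A=770, C=8): violating pairs (1,9) — 1 pair.
(A=770, C=6): violating pairs (2,4) — 1 pair.
(A=769, C=6): violating pairs (5,8) — 1 pair.

3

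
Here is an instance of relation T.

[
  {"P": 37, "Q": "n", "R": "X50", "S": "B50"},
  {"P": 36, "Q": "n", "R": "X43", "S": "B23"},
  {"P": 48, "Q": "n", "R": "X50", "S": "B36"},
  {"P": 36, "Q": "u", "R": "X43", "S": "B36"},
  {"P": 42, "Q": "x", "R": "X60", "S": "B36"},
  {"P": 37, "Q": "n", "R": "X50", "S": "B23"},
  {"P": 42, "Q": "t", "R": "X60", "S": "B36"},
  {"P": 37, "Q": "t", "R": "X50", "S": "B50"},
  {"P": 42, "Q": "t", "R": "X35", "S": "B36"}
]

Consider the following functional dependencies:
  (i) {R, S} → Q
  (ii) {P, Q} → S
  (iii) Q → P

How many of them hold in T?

(i) {R, S} → Q: (R=X50, S=B50): 2 rows → Q takes values {n, t} — violation; (R=X60, S=B36): 2 rows → Q takes values {x, t} — violation — fails.
(ii) {P, Q} → S: (P=37, Q=n): 2 rows → S takes values {B50, B23} — violation — fails.
(iii) Q → P: Q=n: 4 rows → P takes values {37, 36, 48} — violation; Q=t: 3 rows → P takes values {42, 37} — violation — fails.
None of the 3 dependencies hold.

0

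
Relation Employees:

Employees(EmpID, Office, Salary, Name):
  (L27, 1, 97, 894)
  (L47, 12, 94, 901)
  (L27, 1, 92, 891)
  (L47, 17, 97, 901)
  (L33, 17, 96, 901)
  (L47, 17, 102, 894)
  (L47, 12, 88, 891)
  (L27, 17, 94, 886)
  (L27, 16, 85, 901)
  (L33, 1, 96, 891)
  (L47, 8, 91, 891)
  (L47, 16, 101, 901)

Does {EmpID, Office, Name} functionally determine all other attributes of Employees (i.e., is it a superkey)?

Yes

All 12 rows have distinct {EmpID, Office, Name} values, so {EmpID, Office, Name} → (all attributes) holds and {EmpID, Office, Name} is a superkey.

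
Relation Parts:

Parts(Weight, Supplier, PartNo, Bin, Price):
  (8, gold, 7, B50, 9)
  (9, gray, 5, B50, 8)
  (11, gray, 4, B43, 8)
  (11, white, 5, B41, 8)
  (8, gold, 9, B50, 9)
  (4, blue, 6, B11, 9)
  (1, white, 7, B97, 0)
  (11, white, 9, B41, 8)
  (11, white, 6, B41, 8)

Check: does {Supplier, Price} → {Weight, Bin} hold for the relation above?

(Supplier=gold, Price=9): 2 rows → {Weight,Bin} = (8, B50), (8, B50) ✓
(Supplier=gray, Price=8): 2 rows → {Weight,Bin} takes values {(9, B50), (11, B43)} — violation
(Supplier=white, Price=8): 3 rows → {Weight,Bin} = (11, B41), (11, B41), (11, B41) ✓
(Supplier=blue, Price=9): 1 row → {Weight,Bin} = (4, B11) ✓
(Supplier=white, Price=0): 1 row → {Weight,Bin} = (1, B97) ✓
Two rows agree on {Supplier, Price} but differ on {Weight, Bin}, so {Supplier, Price} → {Weight, Bin} does not hold.

No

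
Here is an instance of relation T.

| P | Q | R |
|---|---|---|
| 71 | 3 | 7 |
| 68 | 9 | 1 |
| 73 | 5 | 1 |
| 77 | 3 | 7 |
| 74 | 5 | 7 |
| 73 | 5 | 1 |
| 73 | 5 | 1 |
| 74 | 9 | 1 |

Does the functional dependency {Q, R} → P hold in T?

(Q=3, R=7): 2 rows → P takes values {71, 77} — violation
(Q=9, R=1): 2 rows → P takes values {68, 74} — violation
(Q=5, R=1): 3 rows → P = 73, 73, 73 ✓
(Q=5, R=7): 1 row → P = 74 ✓
Two rows agree on {Q, R} but differ on P, so {Q, R} → P does not hold.

No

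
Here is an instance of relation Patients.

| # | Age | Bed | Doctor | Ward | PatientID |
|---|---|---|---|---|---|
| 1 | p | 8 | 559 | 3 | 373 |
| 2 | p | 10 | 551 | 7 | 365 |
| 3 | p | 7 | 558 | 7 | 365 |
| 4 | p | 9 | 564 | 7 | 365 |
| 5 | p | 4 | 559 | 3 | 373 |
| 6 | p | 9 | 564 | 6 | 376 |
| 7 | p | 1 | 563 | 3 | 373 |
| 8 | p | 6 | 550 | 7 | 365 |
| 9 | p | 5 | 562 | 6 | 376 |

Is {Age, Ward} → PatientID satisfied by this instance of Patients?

(Age=p, Ward=3): rows 1, 5, 7 → PatientID = 373, 373, 373 ✓
(Age=p, Ward=7): rows 2, 3, 4, 8 → PatientID = 365, 365, 365, 365 ✓
(Age=p, Ward=6): rows 6, 9 → PatientID = 376, 376 ✓
Every {Age, Ward} value is associated with a single PatientID value, so {Age, Ward} → PatientID holds.

Yes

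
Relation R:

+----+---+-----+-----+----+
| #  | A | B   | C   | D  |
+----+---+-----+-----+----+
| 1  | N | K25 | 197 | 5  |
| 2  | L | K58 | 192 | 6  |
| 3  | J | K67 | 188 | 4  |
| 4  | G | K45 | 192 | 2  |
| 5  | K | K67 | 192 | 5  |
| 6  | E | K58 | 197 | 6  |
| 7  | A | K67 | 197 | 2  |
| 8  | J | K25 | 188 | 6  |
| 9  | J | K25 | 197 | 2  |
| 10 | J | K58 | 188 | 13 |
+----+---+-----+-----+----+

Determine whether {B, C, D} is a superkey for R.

All 10 rows have distinct {B, C, D} values, so {B, C, D} → (all attributes) holds and {B, C, D} is a superkey.

Yes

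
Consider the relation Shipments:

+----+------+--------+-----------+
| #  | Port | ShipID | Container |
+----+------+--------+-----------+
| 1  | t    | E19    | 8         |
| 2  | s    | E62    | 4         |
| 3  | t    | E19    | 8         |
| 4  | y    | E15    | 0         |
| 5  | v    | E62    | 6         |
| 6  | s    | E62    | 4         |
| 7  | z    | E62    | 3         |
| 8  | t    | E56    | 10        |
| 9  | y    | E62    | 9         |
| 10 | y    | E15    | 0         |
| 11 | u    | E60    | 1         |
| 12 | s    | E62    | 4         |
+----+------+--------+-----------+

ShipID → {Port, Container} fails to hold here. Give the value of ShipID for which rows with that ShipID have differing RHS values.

ShipID=E19: rows 1, 3 → {Port,Container} = (t, 8), (t, 8) ✓
ShipID=E62: rows 2, 5, 6, 7, 9, 12 → {Port,Container} takes values {(s, 4), (v, 6), (z, 3), (y, 9)} — violation
ShipID=E15: rows 4, 10 → {Port,Container} = (y, 0), (y, 0) ✓
ShipID=E56: row 8 → {Port,Container} = (t, 10) ✓
ShipID=E60: row 11 → {Port,Container} = (u, 1) ✓
The only ShipID value with inconsistent RHS is ShipID=E62.

E62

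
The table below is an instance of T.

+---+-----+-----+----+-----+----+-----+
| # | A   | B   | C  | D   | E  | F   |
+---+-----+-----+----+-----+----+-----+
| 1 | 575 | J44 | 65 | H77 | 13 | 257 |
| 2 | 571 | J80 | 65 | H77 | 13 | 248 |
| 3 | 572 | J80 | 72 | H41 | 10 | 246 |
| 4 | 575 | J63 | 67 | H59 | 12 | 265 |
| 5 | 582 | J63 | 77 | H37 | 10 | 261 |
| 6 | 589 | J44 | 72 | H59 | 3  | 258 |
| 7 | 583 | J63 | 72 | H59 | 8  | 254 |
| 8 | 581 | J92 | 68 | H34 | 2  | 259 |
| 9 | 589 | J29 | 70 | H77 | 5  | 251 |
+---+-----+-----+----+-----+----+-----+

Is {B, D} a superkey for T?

No

Rows 4 and 7 have the same {B, D} value (B=J63, D=H59) but are distinct tuples, so {B, D} does not determine every attribute — not a superkey.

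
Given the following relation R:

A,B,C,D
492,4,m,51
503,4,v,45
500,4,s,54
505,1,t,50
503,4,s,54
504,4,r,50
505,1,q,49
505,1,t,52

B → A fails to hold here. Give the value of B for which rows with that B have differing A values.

4

B=4: 5 rows → A takes values {492, 503, 500, 504} — violation
B=1: 3 rows → A = 505, 505, 505 ✓
The only B value with inconsistent A is B=4.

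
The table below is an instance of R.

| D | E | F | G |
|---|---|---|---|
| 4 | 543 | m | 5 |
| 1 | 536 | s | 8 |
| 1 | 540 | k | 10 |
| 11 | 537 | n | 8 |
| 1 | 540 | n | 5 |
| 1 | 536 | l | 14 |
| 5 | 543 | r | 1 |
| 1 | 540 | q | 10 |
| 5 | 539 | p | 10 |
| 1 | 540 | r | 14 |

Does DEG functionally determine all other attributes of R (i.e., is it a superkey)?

Two distinct rows share (D=1, E=540, G=10), so DEG does not determine every attribute — not a superkey.

No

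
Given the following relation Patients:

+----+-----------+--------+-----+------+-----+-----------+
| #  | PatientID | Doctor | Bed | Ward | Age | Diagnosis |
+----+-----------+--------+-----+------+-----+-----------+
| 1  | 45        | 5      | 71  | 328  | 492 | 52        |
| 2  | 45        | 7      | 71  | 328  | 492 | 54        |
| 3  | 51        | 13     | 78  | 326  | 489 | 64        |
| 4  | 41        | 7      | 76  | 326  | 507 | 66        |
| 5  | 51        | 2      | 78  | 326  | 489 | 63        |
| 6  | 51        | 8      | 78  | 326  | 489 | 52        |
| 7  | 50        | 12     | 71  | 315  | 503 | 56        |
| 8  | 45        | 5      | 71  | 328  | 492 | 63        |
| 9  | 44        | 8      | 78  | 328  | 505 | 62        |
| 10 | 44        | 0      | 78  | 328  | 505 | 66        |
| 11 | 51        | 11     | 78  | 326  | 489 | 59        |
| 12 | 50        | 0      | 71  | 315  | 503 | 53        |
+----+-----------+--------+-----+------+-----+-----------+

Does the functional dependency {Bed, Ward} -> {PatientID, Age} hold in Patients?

Yes

(Bed=71, Ward=328): rows 1, 2, 8 → {PatientID,Age} = (45, 492), (45, 492), (45, 492) ✓
(Bed=78, Ward=326): rows 3, 5, 6, 11 → {PatientID,Age} = (51, 489), (51, 489), (51, 489), (51, 489) ✓
(Bed=76, Ward=326): row 4 → {PatientID,Age} = (41, 507) ✓
(Bed=71, Ward=315): rows 7, 12 → {PatientID,Age} = (50, 503), (50, 503) ✓
(Bed=78, Ward=328): rows 9, 10 → {PatientID,Age} = (44, 505), (44, 505) ✓
Every {Bed, Ward} value is associated with a single {PatientID, Age} value, so {Bed, Ward} -> {PatientID, Age} holds.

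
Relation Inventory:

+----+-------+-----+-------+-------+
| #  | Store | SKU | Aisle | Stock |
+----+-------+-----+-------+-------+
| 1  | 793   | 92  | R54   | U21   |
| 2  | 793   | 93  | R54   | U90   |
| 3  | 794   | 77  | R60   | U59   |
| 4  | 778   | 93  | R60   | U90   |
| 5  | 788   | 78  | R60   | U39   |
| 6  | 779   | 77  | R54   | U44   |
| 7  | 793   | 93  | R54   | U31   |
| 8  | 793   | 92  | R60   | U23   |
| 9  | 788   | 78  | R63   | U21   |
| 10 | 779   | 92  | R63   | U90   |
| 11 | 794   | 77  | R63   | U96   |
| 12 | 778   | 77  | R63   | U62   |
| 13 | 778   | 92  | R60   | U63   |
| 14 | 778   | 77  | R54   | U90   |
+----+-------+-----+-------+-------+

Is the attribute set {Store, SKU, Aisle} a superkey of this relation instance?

Rows 2 and 7 have the same {Store, SKU, Aisle} value (Store=793, SKU=93, Aisle=R54) but are distinct tuples, so {Store, SKU, Aisle} does not determine every attribute — not a superkey.

No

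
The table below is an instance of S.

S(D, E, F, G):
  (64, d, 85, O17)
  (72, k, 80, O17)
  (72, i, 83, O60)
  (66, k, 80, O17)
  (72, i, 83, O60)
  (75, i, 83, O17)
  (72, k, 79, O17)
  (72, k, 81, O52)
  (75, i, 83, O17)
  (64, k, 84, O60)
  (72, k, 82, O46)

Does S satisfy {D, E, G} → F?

No

(D=64, E=d, G=O17): 1 row → F = 85 ✓
(D=72, E=k, G=O17): 2 rows → F takes values {80, 79} — violation
(D=72, E=i, G=O60): 2 rows → F = 83, 83 ✓
(D=66, E=k, G=O17): 1 row → F = 80 ✓
(D=75, E=i, G=O17): 2 rows → F = 83, 83 ✓
(D=72, E=k, G=O52): 1 row → F = 81 ✓
(D=64, E=k, G=O60): 1 row → F = 84 ✓
(D=72, E=k, G=O46): 1 row → F = 82 ✓
Two rows agree on {D, E, G} but differ on F, so {D, E, G} → F does not hold.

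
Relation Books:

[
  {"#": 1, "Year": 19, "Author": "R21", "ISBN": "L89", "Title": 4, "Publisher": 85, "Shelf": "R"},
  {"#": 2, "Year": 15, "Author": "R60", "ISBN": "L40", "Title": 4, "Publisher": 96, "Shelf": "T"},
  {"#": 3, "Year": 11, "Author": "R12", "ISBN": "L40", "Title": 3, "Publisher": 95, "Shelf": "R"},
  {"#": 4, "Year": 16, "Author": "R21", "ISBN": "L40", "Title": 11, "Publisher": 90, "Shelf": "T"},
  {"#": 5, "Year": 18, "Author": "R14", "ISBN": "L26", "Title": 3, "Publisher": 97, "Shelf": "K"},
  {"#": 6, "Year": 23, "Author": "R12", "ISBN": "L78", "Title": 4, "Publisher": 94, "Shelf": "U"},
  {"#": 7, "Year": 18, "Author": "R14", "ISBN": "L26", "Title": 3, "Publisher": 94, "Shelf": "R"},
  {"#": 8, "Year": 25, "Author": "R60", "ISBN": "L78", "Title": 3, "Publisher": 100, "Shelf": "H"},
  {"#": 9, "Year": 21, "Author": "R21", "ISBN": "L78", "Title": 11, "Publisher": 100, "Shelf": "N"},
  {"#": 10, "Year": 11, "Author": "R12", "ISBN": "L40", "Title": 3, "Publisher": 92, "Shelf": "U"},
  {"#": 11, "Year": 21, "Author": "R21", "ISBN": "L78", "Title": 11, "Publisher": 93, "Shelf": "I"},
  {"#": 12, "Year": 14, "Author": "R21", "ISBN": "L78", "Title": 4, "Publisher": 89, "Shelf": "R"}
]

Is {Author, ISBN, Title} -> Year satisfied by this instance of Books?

(Author=R21, ISBN=L89, Title=4): row 1 → Year = 19 ✓
(Author=R60, ISBN=L40, Title=4): row 2 → Year = 15 ✓
(Author=R12, ISBN=L40, Title=3): rows 3, 10 → Year = 11, 11 ✓
(Author=R21, ISBN=L40, Title=11): row 4 → Year = 16 ✓
(Author=R14, ISBN=L26, Title=3): rows 5, 7 → Year = 18, 18 ✓
(Author=R12, ISBN=L78, Title=4): row 6 → Year = 23 ✓
(Author=R60, ISBN=L78, Title=3): row 8 → Year = 25 ✓
(Author=R21, ISBN=L78, Title=11): rows 9, 11 → Year = 21, 21 ✓
(Author=R21, ISBN=L78, Title=4): row 12 → Year = 14 ✓
Every {Author, ISBN, Title} value is associated with a single Year value, so {Author, ISBN, Title} -> Year holds.

Yes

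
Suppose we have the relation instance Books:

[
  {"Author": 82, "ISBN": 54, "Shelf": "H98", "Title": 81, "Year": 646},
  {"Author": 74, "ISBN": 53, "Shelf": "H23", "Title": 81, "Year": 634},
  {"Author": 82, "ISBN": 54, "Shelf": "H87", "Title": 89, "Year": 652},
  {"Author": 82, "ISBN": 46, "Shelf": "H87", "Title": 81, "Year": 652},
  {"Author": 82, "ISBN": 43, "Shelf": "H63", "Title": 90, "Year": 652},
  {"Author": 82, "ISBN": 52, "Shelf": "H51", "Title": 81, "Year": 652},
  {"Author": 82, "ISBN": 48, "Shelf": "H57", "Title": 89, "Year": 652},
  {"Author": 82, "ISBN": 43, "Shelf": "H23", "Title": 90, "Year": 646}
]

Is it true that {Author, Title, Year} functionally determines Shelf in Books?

(Author=82, Title=81, Year=646): 1 row → Shelf = H98 ✓
(Author=74, Title=81, Year=634): 1 row → Shelf = H23 ✓
(Author=82, Title=89, Year=652): 2 rows → Shelf takes values {H87, H57} — violation
(Author=82, Title=81, Year=652): 2 rows → Shelf takes values {H87, H51} — violation
(Author=82, Title=90, Year=652): 1 row → Shelf = H63 ✓
(Author=82, Title=90, Year=646): 1 row → Shelf = H23 ✓
Two rows agree on {Author, Title, Year} but differ on Shelf, so {Author, Title, Year} -> Shelf does not hold.

No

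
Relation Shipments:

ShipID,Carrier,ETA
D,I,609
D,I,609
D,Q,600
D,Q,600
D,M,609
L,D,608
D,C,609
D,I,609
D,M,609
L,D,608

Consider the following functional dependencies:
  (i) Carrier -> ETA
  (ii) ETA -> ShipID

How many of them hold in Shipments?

2

(i) Carrier -> ETA: every LHS value maps to a single RHS value — holds.
(ii) ETA -> ShipID: every LHS value maps to a single RHS value — holds.
2 of the 2 dependencies hold.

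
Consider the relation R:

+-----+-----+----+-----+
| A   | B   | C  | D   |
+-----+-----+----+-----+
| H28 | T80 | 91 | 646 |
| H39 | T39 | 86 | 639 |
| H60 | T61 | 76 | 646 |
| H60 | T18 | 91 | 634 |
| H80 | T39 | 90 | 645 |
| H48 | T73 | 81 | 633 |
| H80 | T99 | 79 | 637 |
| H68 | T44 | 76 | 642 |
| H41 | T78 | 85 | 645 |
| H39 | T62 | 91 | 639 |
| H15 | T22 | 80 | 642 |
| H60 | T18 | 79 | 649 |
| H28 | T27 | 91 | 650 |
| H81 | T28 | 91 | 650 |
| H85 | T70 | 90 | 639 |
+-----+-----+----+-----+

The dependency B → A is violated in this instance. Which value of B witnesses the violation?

T39

B=T80: 1 row → A = H28 ✓
B=T39: 2 rows → A takes values {H39, H80} — violation
B=T61: 1 row → A = H60 ✓
B=T18: 2 rows → A = H60, H60 ✓
B=T73: 1 row → A = H48 ✓
B=T99: 1 row → A = H80 ✓
B=T44: 1 row → A = H68 ✓
B=T78: 1 row → A = H41 ✓
B=T62: 1 row → A = H39 ✓
B=T22: 1 row → A = H15 ✓
B=T27: 1 row → A = H28 ✓
B=T28: 1 row → A = H81 ✓
B=T70: 1 row → A = H85 ✓
The only B value with inconsistent A is B=T39.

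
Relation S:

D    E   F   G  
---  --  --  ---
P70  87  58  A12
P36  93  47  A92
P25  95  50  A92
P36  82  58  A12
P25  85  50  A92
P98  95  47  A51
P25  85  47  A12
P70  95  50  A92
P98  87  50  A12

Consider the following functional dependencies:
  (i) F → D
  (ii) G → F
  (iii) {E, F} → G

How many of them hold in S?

1

(i) F → D: F=58: 2 rows → D takes values {P70, P36} — violation; F=47: 3 rows → D takes values {P36, P98, P25} — violation; F=50: 4 rows → D takes values {P25, P70, P98} — violation — fails.
(ii) G → F: G=A12: 4 rows → F takes values {58, 47, 50} — violation; G=A92: 4 rows → F takes values {47, 50} — violation — fails.
(iii) {E, F} → G: every LHS value maps to a single RHS value — holds.
1 of the 3 dependencies holds.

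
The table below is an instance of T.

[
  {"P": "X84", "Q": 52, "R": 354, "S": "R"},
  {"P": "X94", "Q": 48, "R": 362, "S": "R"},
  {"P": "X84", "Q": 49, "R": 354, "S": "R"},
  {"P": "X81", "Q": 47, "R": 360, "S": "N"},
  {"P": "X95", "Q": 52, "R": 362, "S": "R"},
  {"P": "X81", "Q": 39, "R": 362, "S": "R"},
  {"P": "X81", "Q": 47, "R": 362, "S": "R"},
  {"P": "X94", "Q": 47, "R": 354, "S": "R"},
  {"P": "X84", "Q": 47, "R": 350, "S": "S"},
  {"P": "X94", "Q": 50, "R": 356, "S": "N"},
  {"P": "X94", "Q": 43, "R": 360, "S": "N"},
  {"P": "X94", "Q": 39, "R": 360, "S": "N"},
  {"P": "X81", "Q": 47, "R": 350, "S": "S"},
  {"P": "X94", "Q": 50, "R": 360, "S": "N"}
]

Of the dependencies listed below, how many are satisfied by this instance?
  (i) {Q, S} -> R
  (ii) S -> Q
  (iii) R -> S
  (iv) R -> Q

1

(i) {Q, S} -> R: (Q=52, S=R): 2 rows → R takes values {354, 362} — violation; (Q=47, S=R): 2 rows → R takes values {362, 354} — violation; (Q=50, S=N): 2 rows → R takes values {356, 360} — violation — fails.
(ii) S -> Q: S=R: 7 rows → Q takes values {52, 48, 49, 39, 47} — violation; S=N: 5 rows → Q takes values {47, 50, 43, 39} — violation — fails.
(iii) R -> S: every LHS value maps to a single RHS value — holds.
(iv) R -> Q: R=354: 3 rows → Q takes values {52, 49, 47} — violation; R=362: 4 rows → Q takes values {48, 52, 39, 47} — violation; R=360: 4 rows → Q takes values {47, 43, 39, 50} — violation — fails.
1 of the 4 dependencies holds.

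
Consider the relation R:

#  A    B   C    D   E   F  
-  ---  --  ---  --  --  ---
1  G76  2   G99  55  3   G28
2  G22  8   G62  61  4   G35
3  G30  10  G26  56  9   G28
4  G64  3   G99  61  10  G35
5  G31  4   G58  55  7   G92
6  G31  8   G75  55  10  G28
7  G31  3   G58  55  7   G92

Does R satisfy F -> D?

No

F=G28: rows 1, 3, 6 → D takes values {55, 56} — violation
F=G35: rows 2, 4 → D = 61, 61 ✓
F=G92: rows 5, 7 → D = 55, 55 ✓
Two rows agree on F but differ on D, so F -> D does not hold.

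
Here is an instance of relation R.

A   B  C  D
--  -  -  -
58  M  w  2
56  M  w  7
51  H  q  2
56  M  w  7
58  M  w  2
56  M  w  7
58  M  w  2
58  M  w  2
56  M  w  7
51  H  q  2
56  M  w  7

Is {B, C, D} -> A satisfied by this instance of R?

Yes

(B=M, C=w, D=2): 4 rows → A = 58, 58, 58, 58 ✓
(B=M, C=w, D=7): 5 rows → A = 56, 56, 56, 56, 56 ✓
(B=H, C=q, D=2): 2 rows → A = 51, 51 ✓
Every {B, C, D} value is associated with a single A value, so {B, C, D} -> A holds.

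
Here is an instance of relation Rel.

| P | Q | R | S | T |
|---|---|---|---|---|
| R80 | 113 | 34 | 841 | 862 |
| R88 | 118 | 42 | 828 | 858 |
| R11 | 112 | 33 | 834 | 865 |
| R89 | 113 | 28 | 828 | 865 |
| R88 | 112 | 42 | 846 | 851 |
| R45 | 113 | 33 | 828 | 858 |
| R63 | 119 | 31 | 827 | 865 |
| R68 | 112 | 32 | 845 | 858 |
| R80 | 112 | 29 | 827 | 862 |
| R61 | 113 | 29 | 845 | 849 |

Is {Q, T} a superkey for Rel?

Yes

All 10 rows have distinct {Q, T} values, so {Q, T} → (all attributes) holds and {Q, T} is a superkey.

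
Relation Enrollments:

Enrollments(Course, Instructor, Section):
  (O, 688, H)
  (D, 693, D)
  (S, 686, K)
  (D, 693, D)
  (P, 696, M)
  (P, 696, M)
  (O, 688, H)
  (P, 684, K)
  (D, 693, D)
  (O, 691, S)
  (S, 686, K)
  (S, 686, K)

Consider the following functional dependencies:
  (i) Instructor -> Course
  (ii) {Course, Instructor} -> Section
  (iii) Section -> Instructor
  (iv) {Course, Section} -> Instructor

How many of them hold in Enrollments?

(i) Instructor -> Course: every LHS value maps to a single RHS value — holds.
(ii) {Course, Instructor} -> Section: every LHS value maps to a single RHS value — holds.
(iii) Section -> Instructor: Section=K: 4 rows → Instructor takes values {686, 684} — violation — fails.
(iv) {Course, Section} -> Instructor: every LHS value maps to a single RHS value — holds.
3 of the 4 dependencies hold.

3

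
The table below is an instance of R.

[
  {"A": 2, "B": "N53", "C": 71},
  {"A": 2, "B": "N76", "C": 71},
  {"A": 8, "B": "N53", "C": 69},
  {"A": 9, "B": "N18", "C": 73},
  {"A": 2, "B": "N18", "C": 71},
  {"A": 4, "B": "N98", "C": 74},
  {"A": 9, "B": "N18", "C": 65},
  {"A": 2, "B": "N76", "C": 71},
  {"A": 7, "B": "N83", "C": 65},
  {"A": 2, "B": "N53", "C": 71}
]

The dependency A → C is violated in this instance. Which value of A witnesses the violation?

A=2: 5 rows → C = 71, 71, 71, 71, 71 ✓
A=8: 1 row → C = 69 ✓
A=9: 2 rows → C takes values {73, 65} — violation
A=4: 1 row → C = 74 ✓
A=7: 1 row → C = 65 ✓
The only A value with inconsistent C is A=9.

9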